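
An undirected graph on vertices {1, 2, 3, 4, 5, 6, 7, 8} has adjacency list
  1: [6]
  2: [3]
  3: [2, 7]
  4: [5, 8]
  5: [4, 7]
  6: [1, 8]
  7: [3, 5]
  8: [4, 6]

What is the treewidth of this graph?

1

A width-1 tree decomposition is:
Bags: B1 = {2, 3}  B2 = {3, 7}  B3 = {5, 7}  B4 = {4, 5}  B5 = {4, 8}  B6 = {6, 8}  B7 = {1, 6}
Tree: B1–B2, B2–B3, B3–B4, B4–B5, B5–B6, B6–B7
Each bag holds 2 vertices, so the decomposition has width 1, which upper-bounds the treewidth. Any graph with an edge has treewidth ≥ 1, and G has the edge 2–3. Hence tw(G) = 1 exactly.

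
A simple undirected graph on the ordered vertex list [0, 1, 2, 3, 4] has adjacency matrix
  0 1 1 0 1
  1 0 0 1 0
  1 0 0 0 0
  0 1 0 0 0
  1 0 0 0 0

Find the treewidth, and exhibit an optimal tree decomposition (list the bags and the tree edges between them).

Treewidth 1.
Bags: B1 = {0, 1}  B2 = {1, 3}  B3 = {0, 2}  B4 = {0, 4}
Tree: B1–B2, B1–B3, B1–B4

Every bag has size at most 2, so the width is 2 − 1 = 1 and tw(G) ≤ 1. Since G has at least one edge (e.g. 0–1), it is not an edgeless graph, so tw(G) ≥ 1. Hence tw(G) = 1 exactly.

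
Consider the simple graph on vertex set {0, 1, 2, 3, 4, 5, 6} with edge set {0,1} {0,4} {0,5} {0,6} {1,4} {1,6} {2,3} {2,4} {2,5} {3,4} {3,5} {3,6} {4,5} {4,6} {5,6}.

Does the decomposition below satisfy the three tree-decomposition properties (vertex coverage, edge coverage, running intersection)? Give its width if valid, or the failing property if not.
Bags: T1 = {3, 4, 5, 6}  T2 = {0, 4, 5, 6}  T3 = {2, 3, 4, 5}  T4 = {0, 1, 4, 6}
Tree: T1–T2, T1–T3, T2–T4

Yes; width 3.

Every vertex of G appears in some bag (union = {0, 1, 2, 3, 4, 5, 6}); every edge is covered by a bag; and for each vertex v the set of bags containing v is connected in the bag tree. The decomposition is therefore valid. The largest bag has 4 vertices, so the width is 3.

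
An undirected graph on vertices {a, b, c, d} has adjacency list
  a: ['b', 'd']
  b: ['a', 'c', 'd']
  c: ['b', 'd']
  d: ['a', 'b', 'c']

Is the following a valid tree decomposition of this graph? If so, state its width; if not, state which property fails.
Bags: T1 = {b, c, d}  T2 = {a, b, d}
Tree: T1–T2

Vertex coverage: the bags together contain {a, b, c, d}, the full vertex set. Edge coverage: each edge of G has both endpoints in at least one bag. Running intersection: for every vertex, the bags containing it form a connected subtree. All three properties hold, so this is a valid tree decomposition of width max|bag| − 1 = 2, and hence tw(G) ≤ 2.

Yes; width 2.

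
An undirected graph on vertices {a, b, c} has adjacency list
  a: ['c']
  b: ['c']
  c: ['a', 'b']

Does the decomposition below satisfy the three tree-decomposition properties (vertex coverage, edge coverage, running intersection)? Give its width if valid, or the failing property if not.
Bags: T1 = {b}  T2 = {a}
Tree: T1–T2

No — vertex c appears in no bag.

A tree decomposition must satisfy three properties: every vertex lies in some bag; for every edge, both endpoints lie together in some bag; and for every vertex, the bags containing it form a connected subtree. Here vertex c appears in no bag, so the decomposition is invalid.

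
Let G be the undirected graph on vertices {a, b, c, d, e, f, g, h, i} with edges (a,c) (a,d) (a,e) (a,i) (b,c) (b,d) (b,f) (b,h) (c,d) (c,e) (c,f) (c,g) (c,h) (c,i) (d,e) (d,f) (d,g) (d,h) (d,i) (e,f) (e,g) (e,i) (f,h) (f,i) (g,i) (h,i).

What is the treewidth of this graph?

4

A width-4 tree decomposition is:
Bags: B1 = {c, d, f, h, i}  B2 = {c, d, e, f, i}  B3 = {c, d, e, g, i}  B4 = {b, c, d, f, h}  B5 = {a, c, d, e, i}
Tree: B1–B2, B2–B3, B1–B4, B2–B5
Every bag has size at most 5, so the width is 5 − 1 = 4 and tw(G) ≤ 4. Conversely, {b, c, d, f, h} is a clique of size 5, and the vertices of any clique must share a bag in every tree decomposition; so some bag has ≥ 5 vertices and tw(G) ≥ 4. Hence tw(G) = 4 exactly.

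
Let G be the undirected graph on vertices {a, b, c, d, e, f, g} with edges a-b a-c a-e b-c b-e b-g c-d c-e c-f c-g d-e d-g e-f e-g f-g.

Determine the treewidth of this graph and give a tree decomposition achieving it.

Treewidth 3.
One optimal decomposition is:
Bags: B1 = {b, c, e, g}  B2 = {c, e, f, g}  B3 = {c, d, e, g}  B4 = {a, b, c, e}
Tree: B1–B2, B1–B3, B1–B4

Each bag holds 4 vertices, so the decomposition has width 3, which upper-bounds the treewidth. On the other hand G contains the 4-clique {c, d, e, g}. A clique must lie in a single bag of any decomposition, so no decomposition can have width below 3. Hence tw(G) = 3 exactly.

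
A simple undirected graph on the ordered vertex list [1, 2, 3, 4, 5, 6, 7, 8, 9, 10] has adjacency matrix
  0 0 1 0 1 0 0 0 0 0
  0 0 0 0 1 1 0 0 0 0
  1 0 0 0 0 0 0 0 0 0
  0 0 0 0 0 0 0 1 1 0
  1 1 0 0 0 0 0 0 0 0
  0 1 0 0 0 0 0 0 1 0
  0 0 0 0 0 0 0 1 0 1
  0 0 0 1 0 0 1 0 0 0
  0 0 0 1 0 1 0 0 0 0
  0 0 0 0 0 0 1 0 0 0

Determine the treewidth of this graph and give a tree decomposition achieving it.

Every bag has size at most 2, so the width is 2 − 1 = 1 and tw(G) ≤ 1. Any graph with an edge has treewidth ≥ 1, and G has the edge 10–7. Combining the bounds, tw(G) = 1.

Treewidth 1.
One such decomposition:
Bags: B1 = {7, 10}  B2 = {7, 8}  B3 = {4, 8}  B4 = {4, 9}  B5 = {6, 9}  B6 = {2, 6}  B7 = {2, 5}  B8 = {1, 5}  B9 = {1, 3}
Tree: B1–B2, B2–B3, B3–B4, B4–B5, B5–B6, B6–B7, B7–B8, B8–B9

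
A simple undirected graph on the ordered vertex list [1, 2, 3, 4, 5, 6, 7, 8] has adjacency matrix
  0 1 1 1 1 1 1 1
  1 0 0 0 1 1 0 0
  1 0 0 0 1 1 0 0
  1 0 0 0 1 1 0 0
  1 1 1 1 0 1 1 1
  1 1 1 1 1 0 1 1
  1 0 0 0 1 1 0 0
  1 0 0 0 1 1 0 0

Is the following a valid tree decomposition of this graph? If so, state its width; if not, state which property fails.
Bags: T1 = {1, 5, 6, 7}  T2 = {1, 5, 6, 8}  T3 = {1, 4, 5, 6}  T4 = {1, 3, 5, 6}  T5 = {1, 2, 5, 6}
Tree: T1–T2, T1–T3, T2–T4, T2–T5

Checking the three conditions: (i) the bags cover all of {1, 2, 3, 4, 5, 6, 7, 8}; (ii) for each edge, some bag contains both endpoints; (iii) the bags containing any fixed vertex form a subtree. All hold, so the decomposition is valid with width 4 − 1 = 3.

Yes; width 3.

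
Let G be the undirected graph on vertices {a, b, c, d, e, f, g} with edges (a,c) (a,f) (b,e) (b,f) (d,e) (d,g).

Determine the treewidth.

A width-1 tree decomposition is:
Bags: B1 = {a, c}  B2 = {a, f}  B3 = {b, f}  B4 = {b, e}  B5 = {d, e}  B6 = {d, g}
Tree: B1–B2, B2–B3, B3–B4, B4–B5, B5–B6
The largest bag has 2 vertices, giving width 1; this decomposition certifies tw(G) ≤ 1. Any graph with an edge has treewidth ≥ 1, and G has the edge c–a. Hence tw(G) = 1 exactly.

1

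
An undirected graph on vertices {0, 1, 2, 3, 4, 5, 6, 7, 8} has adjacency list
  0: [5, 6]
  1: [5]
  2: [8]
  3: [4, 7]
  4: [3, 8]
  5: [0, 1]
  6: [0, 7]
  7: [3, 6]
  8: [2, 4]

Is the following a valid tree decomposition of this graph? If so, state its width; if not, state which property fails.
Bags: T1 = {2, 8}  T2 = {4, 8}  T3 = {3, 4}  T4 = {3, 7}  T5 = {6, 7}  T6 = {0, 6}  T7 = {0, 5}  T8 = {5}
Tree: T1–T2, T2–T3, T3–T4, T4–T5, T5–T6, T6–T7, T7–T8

A tree decomposition must satisfy three properties: every vertex lies in some bag; for every edge, both endpoints lie together in some bag; and for every vertex, the bags containing it form a connected subtree. Here vertex 1 appears in no bag, so the decomposition is invalid.

No — vertex 1 appears in no bag.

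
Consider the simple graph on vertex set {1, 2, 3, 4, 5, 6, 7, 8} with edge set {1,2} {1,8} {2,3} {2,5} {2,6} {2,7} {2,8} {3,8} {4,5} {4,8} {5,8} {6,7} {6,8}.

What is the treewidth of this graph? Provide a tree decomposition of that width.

The largest bag has 3 vertices, giving width 2; this decomposition certifies tw(G) ≤ 2. On the other hand G contains the 3-clique {1, 2, 8}. A clique must lie in a single bag of any decomposition, so no decomposition can have width below 2. Therefore the treewidth is 2.

Treewidth 2.
One such decomposition:
Bags: B1 = {2, 5, 8}  B2 = {2, 6, 8}  B3 = {4, 5, 8}  B4 = {2, 3, 8}  B5 = {2, 6, 7}  B6 = {1, 2, 8}
Tree: B1–B2, B1–B3, B2–B4, B2–B5, B1–B6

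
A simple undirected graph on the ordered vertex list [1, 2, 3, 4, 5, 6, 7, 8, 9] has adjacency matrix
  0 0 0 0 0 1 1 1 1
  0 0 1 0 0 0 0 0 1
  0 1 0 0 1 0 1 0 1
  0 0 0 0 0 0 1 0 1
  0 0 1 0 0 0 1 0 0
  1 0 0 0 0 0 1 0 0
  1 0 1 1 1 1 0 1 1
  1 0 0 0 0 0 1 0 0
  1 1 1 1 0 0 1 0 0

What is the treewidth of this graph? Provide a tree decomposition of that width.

Every bag has size at most 3, so the width is 3 − 1 = 2 and tw(G) ≤ 2. For the lower bound, the 3 vertices {2, 3, 9} are pairwise adjacent, and any tree decomposition puts a clique entirely inside one bag — forcing width ≥ 2. The upper and lower bounds meet at 2, so that is the treewidth.

Treewidth 2.
Bags: B1 = {3, 7, 9}  B2 = {2, 3, 9}  B3 = {1, 7, 9}  B4 = {4, 7, 9}  B5 = {3, 5, 7}  B6 = {1, 6, 7}  B7 = {1, 7, 8}
Tree: B1–B2, B1–B3, B3–B4, B1–B5, B3–B6, B3–B7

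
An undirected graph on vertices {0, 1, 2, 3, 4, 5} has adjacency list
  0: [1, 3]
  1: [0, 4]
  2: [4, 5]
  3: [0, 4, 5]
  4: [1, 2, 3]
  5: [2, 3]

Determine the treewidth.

A width-2 tree decomposition is:
Bags: B1 = {0, 1, 4}  B2 = {0, 3, 4}  B3 = {2, 3, 4}  B4 = {2, 3, 5}
Tree: B1–B2, B2–B3, B3–B4
Every bag has size at most 3, so the width is 3 − 1 = 2 and tw(G) ≤ 2. Since 1–0–3–4–1 is a cycle in G, G is not acyclic. Forests are exactly the graphs of treewidth ≤ 1, so tw(G) ≥ 2. Hence tw(G) = 2 exactly.

2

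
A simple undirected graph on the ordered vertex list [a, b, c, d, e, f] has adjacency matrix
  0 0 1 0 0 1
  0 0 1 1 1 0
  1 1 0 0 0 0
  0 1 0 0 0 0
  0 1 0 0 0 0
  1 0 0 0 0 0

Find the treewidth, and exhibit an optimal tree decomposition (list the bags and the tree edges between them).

Treewidth 1.
One optimal decomposition is:
Bags: B1 = {b, c}  B2 = {b, e}  B3 = {b, d}  B4 = {a, c}  B5 = {a, f}
Tree: B1–B2, B2–B3, B1–B4, B4–B5

Each bag holds 2 vertices, so the decomposition has width 1, which upper-bounds the treewidth. Any graph with an edge has treewidth ≥ 1, and G has the edge b–c. Combining the bounds, tw(G) = 1.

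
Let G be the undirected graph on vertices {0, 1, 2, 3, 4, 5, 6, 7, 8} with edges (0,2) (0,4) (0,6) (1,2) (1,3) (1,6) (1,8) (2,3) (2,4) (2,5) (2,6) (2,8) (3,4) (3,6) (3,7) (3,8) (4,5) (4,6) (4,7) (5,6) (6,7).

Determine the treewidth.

A width-3 tree decomposition is:
Bags: B1 = {2, 3, 4, 6}  B2 = {0, 2, 4, 6}  B3 = {3, 4, 6, 7}  B4 = {2, 4, 5, 6}  B5 = {1, 2, 3, 6}  B6 = {1, 2, 3, 8}
Tree: B1–B2, B1–B3, B1–B4, B1–B5, B5–B6
Every bag has size at most 4, so the width is 4 − 1 = 3 and tw(G) ≤ 3. For the lower bound, the 4 vertices {1, 2, 3, 8} are pairwise adjacent, and any tree decomposition puts a clique entirely inside one bag — forcing width ≥ 3. Combining the bounds, tw(G) = 3.

3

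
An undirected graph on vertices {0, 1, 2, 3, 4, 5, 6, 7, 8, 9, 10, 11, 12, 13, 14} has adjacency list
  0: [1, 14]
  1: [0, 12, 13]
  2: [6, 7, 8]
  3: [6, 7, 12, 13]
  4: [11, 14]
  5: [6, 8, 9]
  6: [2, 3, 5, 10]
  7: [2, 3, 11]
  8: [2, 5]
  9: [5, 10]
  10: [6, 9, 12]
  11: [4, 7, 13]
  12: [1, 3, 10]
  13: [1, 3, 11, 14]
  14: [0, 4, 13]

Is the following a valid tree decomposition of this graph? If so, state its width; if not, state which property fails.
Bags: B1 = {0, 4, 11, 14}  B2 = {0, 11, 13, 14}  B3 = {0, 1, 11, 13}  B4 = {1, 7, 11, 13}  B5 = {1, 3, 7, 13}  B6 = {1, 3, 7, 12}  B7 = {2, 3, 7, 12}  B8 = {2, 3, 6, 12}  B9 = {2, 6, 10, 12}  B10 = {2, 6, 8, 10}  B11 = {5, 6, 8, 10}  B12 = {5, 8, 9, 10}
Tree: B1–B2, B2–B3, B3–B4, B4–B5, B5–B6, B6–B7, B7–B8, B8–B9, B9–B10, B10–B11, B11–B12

Every vertex of G appears in some bag (union = {0, 1, 2, 3, 4, 5, 6, 7, 8, 9, 10, 11, 12, 13, 14}); every edge is covered by a bag; and for each vertex v the set of bags containing v is connected in the bag tree. The decomposition is therefore valid. The largest bag has 4 vertices, so the width is 3.

Yes; width 3.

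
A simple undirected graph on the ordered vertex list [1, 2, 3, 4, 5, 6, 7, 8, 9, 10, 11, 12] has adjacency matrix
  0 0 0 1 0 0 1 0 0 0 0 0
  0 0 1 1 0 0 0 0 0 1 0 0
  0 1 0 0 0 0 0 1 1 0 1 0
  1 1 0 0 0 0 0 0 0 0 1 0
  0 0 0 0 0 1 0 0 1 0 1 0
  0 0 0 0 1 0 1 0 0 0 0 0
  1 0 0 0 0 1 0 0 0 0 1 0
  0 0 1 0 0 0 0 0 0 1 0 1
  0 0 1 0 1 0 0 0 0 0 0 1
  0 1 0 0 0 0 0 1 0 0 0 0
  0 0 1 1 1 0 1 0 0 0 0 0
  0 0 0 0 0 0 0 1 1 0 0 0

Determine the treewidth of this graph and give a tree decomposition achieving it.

Every bag has size at most 4, so the width is 4 − 1 = 3 and tw(G) ≤ 3. For the lower bound: the 4 vertex sets {1,6,7}, {4}, {11}, {2,3,5,9} are disjoint, each induces a connected subgraph, and every pair is joined by at least one edge of G. Contracting each set to a single vertex therefore yields K_{4} as a minor, and since treewidth is minor-monotone, tw(G) ≥ tw(K_{4}) = 3. Combining the bounds, tw(G) = 3.

Treewidth 3.
Bags: B1 = {1, 4, 6, 7}  B2 = {4, 6, 7, 11}  B3 = {4, 5, 6, 11}  B4 = {2, 4, 5, 11}  B5 = {2, 3, 5, 11}  B6 = {2, 3, 5, 9}  B7 = {2, 3, 9, 10}  B8 = {3, 8, 9, 10}  B9 = {8, 9, 10, 12}
Tree: B1–B2, B2–B3, B3–B4, B4–B5, B5–B6, B6–B7, B7–B8, B8–B9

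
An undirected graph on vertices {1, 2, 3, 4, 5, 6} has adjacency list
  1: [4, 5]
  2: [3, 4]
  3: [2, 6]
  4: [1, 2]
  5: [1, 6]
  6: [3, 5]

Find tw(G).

2

A width-2 tree decomposition is:
Bags: B1 = {2, 3, 6}  B2 = {2, 4, 6}  B3 = {1, 4, 6}  B4 = {1, 5, 6}
Tree: B1–B2, B2–B3, B3–B4
The largest bag has 3 vertices, giving width 2; this decomposition certifies tw(G) ≤ 2. For the lower bound, G contains the cycle 6–3–2–4–1–5–6, so G is not a forest; only forests have treewidth ≤ 1, hence tw(G) ≥ 2. Combining the bounds, tw(G) = 2.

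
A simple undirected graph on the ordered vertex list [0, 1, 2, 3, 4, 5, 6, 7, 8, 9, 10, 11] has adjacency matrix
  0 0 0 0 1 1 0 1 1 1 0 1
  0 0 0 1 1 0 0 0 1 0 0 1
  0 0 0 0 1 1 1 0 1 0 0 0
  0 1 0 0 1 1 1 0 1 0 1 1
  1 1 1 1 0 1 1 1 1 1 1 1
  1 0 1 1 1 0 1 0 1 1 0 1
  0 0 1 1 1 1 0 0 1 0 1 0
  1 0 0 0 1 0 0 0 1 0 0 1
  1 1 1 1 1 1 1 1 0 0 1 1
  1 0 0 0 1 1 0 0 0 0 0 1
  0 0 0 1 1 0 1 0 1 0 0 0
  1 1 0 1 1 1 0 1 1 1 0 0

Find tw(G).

4

A width-4 tree decomposition is:
Bags: B1 = {3, 4, 5, 8, 11}  B2 = {0, 4, 5, 8, 11}  B3 = {0, 4, 7, 8, 11}  B4 = {3, 4, 5, 6, 8}  B5 = {3, 4, 6, 8, 10}  B6 = {0, 4, 5, 9, 11}  B7 = {2, 4, 5, 6, 8}  B8 = {1, 3, 4, 8, 11}
Tree: B1–B2, B2–B3, B1–B4, B4–B5, B2–B6, B4–B7, B1–B8
Each bag holds 5 vertices, so the decomposition has width 4, which upper-bounds the treewidth. Conversely, {0, 4, 5, 8, 11} is a clique of size 5, and the vertices of any clique must share a bag in every tree decomposition; so some bag has ≥ 5 vertices and tw(G) ≥ 4. Hence tw(G) = 4 exactly.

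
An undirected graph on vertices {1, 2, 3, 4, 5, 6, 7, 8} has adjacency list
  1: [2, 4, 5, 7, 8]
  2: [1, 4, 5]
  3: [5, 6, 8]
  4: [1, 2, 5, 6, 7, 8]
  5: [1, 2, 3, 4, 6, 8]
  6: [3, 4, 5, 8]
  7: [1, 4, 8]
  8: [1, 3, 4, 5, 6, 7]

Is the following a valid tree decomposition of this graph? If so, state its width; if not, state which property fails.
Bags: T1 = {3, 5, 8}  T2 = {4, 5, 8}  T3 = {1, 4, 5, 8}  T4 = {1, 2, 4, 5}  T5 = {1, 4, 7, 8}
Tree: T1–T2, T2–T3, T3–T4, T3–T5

A tree decomposition must satisfy three properties: every vertex lies in some bag; for every edge, both endpoints lie together in some bag; and for every vertex, the bags containing it form a connected subtree. Here vertex 6 appears in no bag, so the decomposition is invalid.

No — vertex 6 appears in no bag.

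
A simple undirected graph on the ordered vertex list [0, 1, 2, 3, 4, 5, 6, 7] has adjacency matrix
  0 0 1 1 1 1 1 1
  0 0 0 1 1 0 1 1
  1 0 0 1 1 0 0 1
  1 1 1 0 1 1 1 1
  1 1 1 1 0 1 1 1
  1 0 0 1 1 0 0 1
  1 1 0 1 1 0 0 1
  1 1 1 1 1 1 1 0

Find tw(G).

A width-4 tree decomposition is:
Bags: B1 = {0, 3, 4, 6, 7}  B2 = {0, 3, 4, 5, 7}  B3 = {0, 2, 3, 4, 7}  B4 = {1, 3, 4, 6, 7}
Tree: B1–B2, B1–B3, B1–B4
Each bag holds 5 vertices, so the decomposition has width 4, which upper-bounds the treewidth. For the lower bound, the 5 vertices {0, 2, 3, 4, 7} are pairwise adjacent, and any tree decomposition puts a clique entirely inside one bag — forcing width ≥ 4. Hence tw(G) = 4 exactly.

4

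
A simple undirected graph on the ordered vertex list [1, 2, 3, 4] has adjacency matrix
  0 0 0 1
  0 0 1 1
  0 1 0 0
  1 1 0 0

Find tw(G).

A width-1 tree decomposition is:
Bags: B1 = {2, 3}  B2 = {2, 4}  B3 = {1, 4}
Tree: B1–B2, B2–B3
The largest bag has 2 vertices, giving width 1; this decomposition certifies tw(G) ≤ 1. G has an edge, so its treewidth is at least 1. Therefore the treewidth is 1.

1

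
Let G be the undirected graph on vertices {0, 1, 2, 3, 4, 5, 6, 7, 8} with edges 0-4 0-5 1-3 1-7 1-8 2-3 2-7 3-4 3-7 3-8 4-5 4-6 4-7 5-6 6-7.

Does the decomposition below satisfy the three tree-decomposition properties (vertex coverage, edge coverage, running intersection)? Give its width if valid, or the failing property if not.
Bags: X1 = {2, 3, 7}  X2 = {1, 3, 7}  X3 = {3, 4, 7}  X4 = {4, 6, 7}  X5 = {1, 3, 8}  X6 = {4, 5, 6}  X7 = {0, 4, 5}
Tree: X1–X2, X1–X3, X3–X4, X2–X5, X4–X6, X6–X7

Vertex coverage: the bags together contain {0, 1, 2, 3, 4, 5, 6, 7, 8}, the full vertex set. Edge coverage: each edge of G has both endpoints in at least one bag. Running intersection: for every vertex, the bags containing it form a connected subtree. All three properties hold, so this is a valid tree decomposition of width max|bag| − 1 = 2, and hence tw(G) ≤ 2.

Yes; width 2.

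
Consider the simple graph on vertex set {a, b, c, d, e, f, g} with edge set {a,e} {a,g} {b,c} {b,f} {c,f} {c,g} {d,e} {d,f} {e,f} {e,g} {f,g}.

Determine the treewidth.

A width-2 tree decomposition is:
Bags: B1 = {e, f, g}  B2 = {c, f, g}  B3 = {b, c, f}  B4 = {d, e, f}  B5 = {a, e, g}
Tree: B1–B2, B2–B3, B1–B4, B1–B5
The largest bag has 3 vertices, giving width 2; this decomposition certifies tw(G) ≤ 2. For the lower bound, the 3 vertices {a, e, g} are pairwise adjacent, and any tree decomposition puts a clique entirely inside one bag — forcing width ≥ 2. Therefore the treewidth is 2.

2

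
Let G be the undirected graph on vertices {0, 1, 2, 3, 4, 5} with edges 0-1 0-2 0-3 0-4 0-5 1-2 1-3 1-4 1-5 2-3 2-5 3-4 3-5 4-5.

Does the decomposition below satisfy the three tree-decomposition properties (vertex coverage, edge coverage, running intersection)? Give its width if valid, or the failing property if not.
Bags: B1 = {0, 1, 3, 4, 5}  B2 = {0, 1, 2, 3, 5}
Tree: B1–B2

Vertex coverage: the bags together contain {0, 1, 2, 3, 4, 5}, the full vertex set. Edge coverage: each edge of G has both endpoints in at least one bag. Running intersection: for every vertex, the bags containing it form a connected subtree. All three properties hold, so this is a valid tree decomposition of width max|bag| − 1 = 4, and hence tw(G) ≤ 4.

Yes; width 4.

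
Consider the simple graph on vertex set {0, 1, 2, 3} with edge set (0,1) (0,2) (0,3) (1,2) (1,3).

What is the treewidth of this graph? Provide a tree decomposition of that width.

Treewidth 2.
One optimal decomposition is:
Bags: B1 = {0, 1, 2}  B2 = {0, 1, 3}
Tree: B1–B2

Every bag has size at most 3, so the width is 3 − 1 = 2 and tw(G) ≤ 2. Conversely, {0, 1, 2} is a clique of size 3, and the vertices of any clique must share a bag in every tree decomposition; so some bag has ≥ 3 vertices and tw(G) ≥ 2. Hence tw(G) = 2 exactly.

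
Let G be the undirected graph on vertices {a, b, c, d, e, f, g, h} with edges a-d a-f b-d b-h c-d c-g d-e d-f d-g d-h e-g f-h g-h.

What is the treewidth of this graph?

A width-2 tree decomposition is:
Bags: B1 = {d, g, h}  B2 = {d, f, h}  B3 = {c, d, g}  B4 = {d, e, g}  B5 = {b, d, h}  B6 = {a, d, f}
Tree: B1–B2, B1–B3, B1–B4, B2–B5, B2–B6
Every bag has size at most 3, so the width is 3 − 1 = 2 and tw(G) ≤ 2. Conversely, {d, e, g} is a clique of size 3, and the vertices of any clique must share a bag in every tree decomposition; so some bag has ≥ 3 vertices and tw(G) ≥ 2. Combining the bounds, tw(G) = 2.

2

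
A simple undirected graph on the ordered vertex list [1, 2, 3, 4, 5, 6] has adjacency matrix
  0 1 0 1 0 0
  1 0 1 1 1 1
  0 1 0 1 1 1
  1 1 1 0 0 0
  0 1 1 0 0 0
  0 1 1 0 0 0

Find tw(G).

2

A width-2 tree decomposition is:
Bags: B1 = {1, 2, 4}  B2 = {2, 3, 4}  B3 = {2, 3, 6}  B4 = {2, 3, 5}
Tree: B1–B2, B2–B3, B2–B4
The largest bag has 3 vertices, giving width 2; this decomposition certifies tw(G) ≤ 2. For the lower bound, the 3 vertices {1, 2, 4} are pairwise adjacent, and any tree decomposition puts a clique entirely inside one bag — forcing width ≥ 2. The upper and lower bounds meet at 2, so that is the treewidth.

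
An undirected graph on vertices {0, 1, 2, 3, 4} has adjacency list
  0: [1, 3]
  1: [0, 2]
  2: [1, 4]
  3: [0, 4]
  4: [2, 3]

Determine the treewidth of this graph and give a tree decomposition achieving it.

Each bag holds 3 vertices, so the decomposition has width 2, which upper-bounds the treewidth. Since 2–4–3–0–1–2 is a cycle in G, G is not acyclic. Forests are exactly the graphs of treewidth ≤ 1, so tw(G) ≥ 2. Combining the bounds, tw(G) = 2.

Treewidth 2.
Bags: B1 = {2, 3, 4}  B2 = {0, 2, 3}  B3 = {0, 1, 2}
Tree: B1–B2, B2–B3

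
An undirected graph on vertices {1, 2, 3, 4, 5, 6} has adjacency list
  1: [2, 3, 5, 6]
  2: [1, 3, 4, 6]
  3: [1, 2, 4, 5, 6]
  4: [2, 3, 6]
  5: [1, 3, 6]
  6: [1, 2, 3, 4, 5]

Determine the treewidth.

3

A width-3 tree decomposition is:
Bags: B1 = {1, 2, 3, 6}  B2 = {2, 3, 4, 6}  B3 = {1, 3, 5, 6}
Tree: B1–B2, B1–B3
Every bag has size at most 4, so the width is 4 − 1 = 3 and tw(G) ≤ 3. For the lower bound, the 4 vertices {1, 2, 3, 6} are pairwise adjacent, and any tree decomposition puts a clique entirely inside one bag — forcing width ≥ 3. Therefore the treewidth is 3.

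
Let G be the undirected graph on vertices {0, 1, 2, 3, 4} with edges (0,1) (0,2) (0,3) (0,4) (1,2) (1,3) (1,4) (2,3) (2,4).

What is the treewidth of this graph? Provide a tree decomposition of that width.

Treewidth 3.
One optimal decomposition is:
Bags: B1 = {0, 1, 2, 3}  B2 = {0, 1, 2, 4}
Tree: B1–B2

The largest bag has 4 vertices, giving width 3; this decomposition certifies tw(G) ≤ 3. Conversely, {0, 1, 2, 3} is a clique of size 4, and the vertices of any clique must share a bag in every tree decomposition; so some bag has ≥ 4 vertices and tw(G) ≥ 3. Combining the bounds, tw(G) = 3.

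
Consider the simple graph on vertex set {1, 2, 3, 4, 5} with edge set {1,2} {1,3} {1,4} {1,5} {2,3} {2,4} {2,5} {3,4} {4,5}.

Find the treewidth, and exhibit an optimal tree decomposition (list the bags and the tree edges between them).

The largest bag has 4 vertices, giving width 3; this decomposition certifies tw(G) ≤ 3. For the lower bound, the 4 vertices {1, 2, 3, 4} are pairwise adjacent, and any tree decomposition puts a clique entirely inside one bag — forcing width ≥ 3. Therefore the treewidth is 3.

Treewidth 3.
Bags: B1 = {1, 2, 4, 5}  B2 = {1, 2, 3, 4}
Tree: B1–B2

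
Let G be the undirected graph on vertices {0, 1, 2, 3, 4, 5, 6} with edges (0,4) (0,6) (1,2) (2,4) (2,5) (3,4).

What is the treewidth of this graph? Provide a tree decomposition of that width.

The largest bag has 2 vertices, giving width 1; this decomposition certifies tw(G) ≤ 1. G has an edge, so its treewidth is at least 1. The upper and lower bounds meet at 1, so that is the treewidth.

Treewidth 1.
One such decomposition:
Bags: B1 = {2, 5}  B2 = {2, 4}  B3 = {1, 2}  B4 = {0, 4}  B5 = {3, 4}  B6 = {0, 6}
Tree: B1–B2, B2–B3, B2–B4, B4–B5, B4–B6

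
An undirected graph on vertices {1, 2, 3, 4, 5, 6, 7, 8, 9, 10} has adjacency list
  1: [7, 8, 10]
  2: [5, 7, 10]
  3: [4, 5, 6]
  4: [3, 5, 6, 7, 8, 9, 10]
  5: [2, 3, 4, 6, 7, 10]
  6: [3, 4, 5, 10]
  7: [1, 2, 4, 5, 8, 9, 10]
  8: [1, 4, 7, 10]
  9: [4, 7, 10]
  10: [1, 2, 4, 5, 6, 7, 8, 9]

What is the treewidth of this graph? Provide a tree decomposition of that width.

Every bag has size at most 4, so the width is 4 − 1 = 3 and tw(G) ≤ 3. Conversely, {4, 5, 6, 10} is a clique of size 4, and the vertices of any clique must share a bag in every tree decomposition; so some bag has ≥ 4 vertices and tw(G) ≥ 3. The upper and lower bounds meet at 3, so that is the treewidth.

Treewidth 3.
Bags: B1 = {4, 5, 7, 10}  B2 = {4, 5, 6, 10}  B3 = {2, 5, 7, 10}  B4 = {4, 7, 8, 10}  B5 = {3, 4, 5, 6}  B6 = {4, 7, 9, 10}  B7 = {1, 7, 8, 10}
Tree: B1–B2, B1–B3, B1–B4, B2–B5, B1–B6, B4–B7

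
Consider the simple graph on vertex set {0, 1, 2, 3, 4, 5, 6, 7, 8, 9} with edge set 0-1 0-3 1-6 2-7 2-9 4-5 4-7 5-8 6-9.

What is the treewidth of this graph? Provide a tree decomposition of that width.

Treewidth 1.
One such decomposition:
Bags: B1 = {5, 8}  B2 = {4, 5}  B3 = {4, 7}  B4 = {2, 7}  B5 = {2, 9}  B6 = {6, 9}  B7 = {1, 6}  B8 = {0, 1}  B9 = {0, 3}
Tree: B1–B2, B2–B3, B3–B4, B4–B5, B5–B6, B6–B7, B7–B8, B8–B9

Each bag holds 2 vertices, so the decomposition has width 1, which upper-bounds the treewidth. Any graph with an edge has treewidth ≥ 1, and G has the edge 8–5. The upper and lower bounds meet at 1, so that is the treewidth.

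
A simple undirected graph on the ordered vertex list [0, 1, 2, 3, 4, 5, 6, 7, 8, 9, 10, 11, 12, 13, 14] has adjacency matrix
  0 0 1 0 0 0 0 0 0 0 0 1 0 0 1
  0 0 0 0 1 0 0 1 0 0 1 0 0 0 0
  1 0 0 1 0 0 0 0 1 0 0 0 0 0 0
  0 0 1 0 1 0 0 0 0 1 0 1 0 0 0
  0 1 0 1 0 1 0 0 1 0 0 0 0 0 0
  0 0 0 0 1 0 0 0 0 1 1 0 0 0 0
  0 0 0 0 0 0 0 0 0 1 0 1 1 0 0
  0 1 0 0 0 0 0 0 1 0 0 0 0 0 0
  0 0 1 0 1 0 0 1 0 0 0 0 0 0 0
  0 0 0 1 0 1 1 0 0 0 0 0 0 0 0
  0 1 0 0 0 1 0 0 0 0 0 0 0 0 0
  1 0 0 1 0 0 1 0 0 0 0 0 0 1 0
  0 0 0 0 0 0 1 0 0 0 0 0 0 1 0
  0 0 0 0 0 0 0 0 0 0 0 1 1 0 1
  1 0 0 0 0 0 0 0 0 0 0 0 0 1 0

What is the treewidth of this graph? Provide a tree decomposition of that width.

Every bag has size at most 4, so the width is 4 − 1 = 3 and tw(G) ≤ 3. For the lower bound: the 4 vertex sets {1,7,10}, {5}, {4}, {2,3,8,9} are disjoint, each induces a connected subgraph, and every pair is joined by at least one edge of G. Contracting each set to a single vertex therefore yields K_{4} as a minor, and since treewidth is minor-monotone, tw(G) ≥ tw(K_{4}) = 3. The upper and lower bounds meet at 3, so that is the treewidth.

Treewidth 3.
Bags: B1 = {1, 5, 7, 10}  B2 = {1, 4, 5, 7}  B3 = {4, 5, 7, 8}  B4 = {4, 5, 8, 9}  B5 = {3, 4, 8, 9}  B6 = {2, 3, 8, 9}  B7 = {2, 3, 6, 9}  B8 = {2, 3, 6, 11}  B9 = {0, 2, 6, 11}  B10 = {0, 6, 11, 12}  B11 = {0, 11, 12, 13}  B12 = {0, 12, 13, 14}
Tree: B1–B2, B2–B3, B3–B4, B4–B5, B5–B6, B6–B7, B7–B8, B8–B9, B9–B10, B10–B11, B11–B12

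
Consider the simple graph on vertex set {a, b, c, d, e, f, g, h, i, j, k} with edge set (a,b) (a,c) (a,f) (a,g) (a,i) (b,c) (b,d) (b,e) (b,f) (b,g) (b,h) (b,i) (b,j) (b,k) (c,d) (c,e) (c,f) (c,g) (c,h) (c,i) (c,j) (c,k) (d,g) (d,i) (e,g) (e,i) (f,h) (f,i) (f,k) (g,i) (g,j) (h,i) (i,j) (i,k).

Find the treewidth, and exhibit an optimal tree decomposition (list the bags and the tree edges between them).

Every bag has size at most 5, so the width is 5 − 1 = 4 and tw(G) ≤ 4. Conversely, {b, c, d, g, i} is a clique of size 5, and the vertices of any clique must share a bag in every tree decomposition; so some bag has ≥ 5 vertices and tw(G) ≥ 4. Hence tw(G) = 4 exactly.

Treewidth 4.
Bags: B1 = {a, b, c, g, i}  B2 = {a, b, c, f, i}  B3 = {b, c, f, h, i}  B4 = {b, c, e, g, i}  B5 = {b, c, f, i, k}  B6 = {b, c, g, i, j}  B7 = {b, c, d, g, i}
Tree: B1–B2, B2–B3, B1–B4, B2–B5, B1–B6, B6–B7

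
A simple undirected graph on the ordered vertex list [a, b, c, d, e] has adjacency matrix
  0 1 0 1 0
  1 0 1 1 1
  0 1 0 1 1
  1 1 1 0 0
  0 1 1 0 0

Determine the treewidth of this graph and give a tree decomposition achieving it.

Treewidth 2.
One such decomposition:
Bags: B1 = {b, c, d}  B2 = {b, c, e}  B3 = {a, b, d}
Tree: B1–B2, B1–B3

Every bag has size at most 3, so the width is 3 − 1 = 2 and tw(G) ≤ 2. Conversely, {b, c, d} is a clique of size 3, and the vertices of any clique must share a bag in every tree decomposition; so some bag has ≥ 3 vertices and tw(G) ≥ 2. Hence tw(G) = 2 exactly.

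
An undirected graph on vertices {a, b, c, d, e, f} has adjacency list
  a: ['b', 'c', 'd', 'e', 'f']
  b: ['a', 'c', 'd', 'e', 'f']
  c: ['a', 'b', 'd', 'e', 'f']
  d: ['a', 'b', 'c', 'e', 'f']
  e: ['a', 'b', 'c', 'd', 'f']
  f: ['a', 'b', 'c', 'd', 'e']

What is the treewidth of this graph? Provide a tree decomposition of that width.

Treewidth 5.
One such decomposition:
Bags: B1 = {a, b, c, d, e, f}
Tree: (single bag)

A single bag containing all 6 vertices is trivially a valid decomposition of width 5. On the other hand G contains the 6-clique {a, b, c, d, e, f}. A clique must lie in a single bag of any decomposition, so no decomposition can have width below 5. Therefore the treewidth is 5.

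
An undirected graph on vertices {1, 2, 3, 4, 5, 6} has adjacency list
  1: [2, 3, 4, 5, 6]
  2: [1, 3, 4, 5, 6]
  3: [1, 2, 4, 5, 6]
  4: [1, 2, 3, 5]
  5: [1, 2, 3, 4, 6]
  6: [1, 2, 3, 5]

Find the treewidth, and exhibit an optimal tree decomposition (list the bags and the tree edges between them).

The largest bag has 5 vertices, giving width 4; this decomposition certifies tw(G) ≤ 4. On the other hand G contains the 5-clique {1, 2, 3, 4, 5}. A clique must lie in a single bag of any decomposition, so no decomposition can have width below 4. The upper and lower bounds meet at 4, so that is the treewidth.

Treewidth 4.
Bags: B1 = {1, 2, 3, 5, 6}  B2 = {1, 2, 3, 4, 5}
Tree: B1–B2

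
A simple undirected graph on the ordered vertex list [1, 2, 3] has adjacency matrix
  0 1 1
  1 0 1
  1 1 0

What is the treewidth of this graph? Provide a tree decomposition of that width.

Treewidth 2.
One such decomposition:
Bags: B1 = {1, 2, 3}
Tree: (single bag)

With just one bag of size 3, the width is 3 − 1 = 2, so tw(G) ≤ 2. On the other hand G contains the 3-clique {1, 2, 3}. A clique must lie in a single bag of any decomposition, so no decomposition can have width below 2. Therefore the treewidth is 2.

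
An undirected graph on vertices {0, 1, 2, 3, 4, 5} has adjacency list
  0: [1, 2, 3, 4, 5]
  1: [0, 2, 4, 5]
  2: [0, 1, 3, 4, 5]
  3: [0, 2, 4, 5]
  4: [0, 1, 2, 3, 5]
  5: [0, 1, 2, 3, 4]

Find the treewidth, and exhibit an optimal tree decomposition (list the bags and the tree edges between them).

The largest bag has 5 vertices, giving width 4; this decomposition certifies tw(G) ≤ 4. On the other hand G contains the 5-clique {0, 1, 2, 4, 5}. A clique must lie in a single bag of any decomposition, so no decomposition can have width below 4. The upper and lower bounds meet at 4, so that is the treewidth.

Treewidth 4.
Bags: B1 = {0, 1, 2, 4, 5}  B2 = {0, 2, 3, 4, 5}
Tree: B1–B2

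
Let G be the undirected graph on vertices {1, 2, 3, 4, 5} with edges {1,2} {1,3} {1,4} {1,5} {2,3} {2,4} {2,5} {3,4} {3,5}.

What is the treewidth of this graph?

3

A width-3 tree decomposition is:
Bags: B1 = {1, 2, 3, 4}  B2 = {1, 2, 3, 5}
Tree: B1–B2
Every bag has size at most 4, so the width is 4 − 1 = 3 and tw(G) ≤ 3. Conversely, {1, 2, 3, 4} is a clique of size 4, and the vertices of any clique must share a bag in every tree decomposition; so some bag has ≥ 4 vertices and tw(G) ≥ 3. Therefore the treewidth is 3.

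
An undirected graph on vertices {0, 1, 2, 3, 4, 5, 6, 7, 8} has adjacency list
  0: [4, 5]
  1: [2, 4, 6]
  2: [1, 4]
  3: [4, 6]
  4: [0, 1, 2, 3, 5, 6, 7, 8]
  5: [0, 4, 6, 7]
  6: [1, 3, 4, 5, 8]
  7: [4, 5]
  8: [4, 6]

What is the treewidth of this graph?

2

A width-2 tree decomposition is:
Bags: B1 = {4, 6, 8}  B2 = {4, 5, 6}  B3 = {1, 4, 6}  B4 = {0, 4, 5}  B5 = {3, 4, 6}  B6 = {1, 2, 4}  B7 = {4, 5, 7}
Tree: B1–B2, B2–B3, B2–B4, B1–B5, B3–B6, B2–B7
The largest bag has 3 vertices, giving width 2; this decomposition certifies tw(G) ≤ 2. Conversely, {0, 4, 5} is a clique of size 3, and the vertices of any clique must share a bag in every tree decomposition; so some bag has ≥ 3 vertices and tw(G) ≥ 2. Hence tw(G) = 2 exactly.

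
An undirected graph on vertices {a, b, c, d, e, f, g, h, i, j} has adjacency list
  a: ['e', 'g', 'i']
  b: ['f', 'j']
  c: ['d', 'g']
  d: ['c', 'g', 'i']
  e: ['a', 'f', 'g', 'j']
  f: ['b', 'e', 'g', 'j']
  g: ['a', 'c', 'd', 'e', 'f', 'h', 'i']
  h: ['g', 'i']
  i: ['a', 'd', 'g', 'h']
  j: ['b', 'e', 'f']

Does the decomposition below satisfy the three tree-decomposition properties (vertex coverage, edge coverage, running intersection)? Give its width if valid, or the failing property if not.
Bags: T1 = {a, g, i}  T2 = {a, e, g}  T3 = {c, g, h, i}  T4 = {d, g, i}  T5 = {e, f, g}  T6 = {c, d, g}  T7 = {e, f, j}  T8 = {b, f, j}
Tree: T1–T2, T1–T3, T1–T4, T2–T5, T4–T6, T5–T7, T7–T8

No — bags containing vertex c are not connected in the tree.

A tree decomposition must satisfy three properties: every vertex lies in some bag; for every edge, both endpoints lie together in some bag; and for every vertex, the bags containing it form a connected subtree. Here bags containing vertex c are not connected in the tree, so the decomposition is invalid.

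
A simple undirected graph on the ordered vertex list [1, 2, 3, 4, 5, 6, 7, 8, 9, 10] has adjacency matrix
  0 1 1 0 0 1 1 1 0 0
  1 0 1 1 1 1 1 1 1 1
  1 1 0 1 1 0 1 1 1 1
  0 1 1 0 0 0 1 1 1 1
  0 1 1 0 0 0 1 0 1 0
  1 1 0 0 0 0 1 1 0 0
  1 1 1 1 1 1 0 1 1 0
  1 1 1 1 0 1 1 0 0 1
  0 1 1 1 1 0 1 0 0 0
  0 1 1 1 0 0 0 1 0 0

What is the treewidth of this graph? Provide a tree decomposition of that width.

Every bag has size at most 5, so the width is 5 − 1 = 4 and tw(G) ≤ 4. Conversely, {2, 3, 4, 8, 10} is a clique of size 5, and the vertices of any clique must share a bag in every tree decomposition; so some bag has ≥ 5 vertices and tw(G) ≥ 4. Therefore the treewidth is 4.

Treewidth 4.
One optimal decomposition is:
Bags: B1 = {2, 3, 4, 7, 8}  B2 = {1, 2, 3, 7, 8}  B3 = {2, 3, 4, 7, 9}  B4 = {1, 2, 6, 7, 8}  B5 = {2, 3, 4, 8, 10}  B6 = {2, 3, 5, 7, 9}
Tree: B1–B2, B1–B3, B2–B4, B1–B5, B3–B6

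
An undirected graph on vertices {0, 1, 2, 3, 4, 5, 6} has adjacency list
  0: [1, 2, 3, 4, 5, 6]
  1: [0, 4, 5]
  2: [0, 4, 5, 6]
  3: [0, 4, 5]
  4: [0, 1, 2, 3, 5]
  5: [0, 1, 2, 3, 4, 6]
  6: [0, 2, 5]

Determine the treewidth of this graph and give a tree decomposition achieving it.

Treewidth 3.
One such decomposition:
Bags: B1 = {0, 2, 4, 5}  B2 = {0, 1, 4, 5}  B3 = {0, 2, 5, 6}  B4 = {0, 3, 4, 5}
Tree: B1–B2, B1–B3, B1–B4

The largest bag has 4 vertices, giving width 3; this decomposition certifies tw(G) ≤ 3. On the other hand G contains the 4-clique {0, 1, 4, 5}. A clique must lie in a single bag of any decomposition, so no decomposition can have width below 3. Therefore the treewidth is 3.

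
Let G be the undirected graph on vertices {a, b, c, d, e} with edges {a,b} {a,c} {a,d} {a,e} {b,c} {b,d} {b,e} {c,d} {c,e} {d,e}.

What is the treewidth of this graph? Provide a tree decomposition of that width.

Treewidth 4.
Bags: B1 = {a, b, c, d, e}
Tree: (single bag)

A single bag containing all 5 vertices is trivially a valid decomposition of width 4. Conversely, {a, b, c, d, e} is a clique of size 5, and the vertices of any clique must share a bag in every tree decomposition; so some bag has ≥ 5 vertices and tw(G) ≥ 4. Therefore the treewidth is 4.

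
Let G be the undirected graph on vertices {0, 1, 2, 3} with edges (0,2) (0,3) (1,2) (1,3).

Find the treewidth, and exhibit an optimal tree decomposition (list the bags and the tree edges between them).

Every bag has size at most 3, so the width is 3 − 1 = 2 and tw(G) ≤ 2. Since 3–0–2–1–3 is a cycle in G, G is not acyclic. Forests are exactly the graphs of treewidth ≤ 1, so tw(G) ≥ 2. The upper and lower bounds meet at 2, so that is the treewidth.

Treewidth 2.
Bags: B1 = {0, 2, 3}  B2 = {1, 2, 3}
Tree: B1–B2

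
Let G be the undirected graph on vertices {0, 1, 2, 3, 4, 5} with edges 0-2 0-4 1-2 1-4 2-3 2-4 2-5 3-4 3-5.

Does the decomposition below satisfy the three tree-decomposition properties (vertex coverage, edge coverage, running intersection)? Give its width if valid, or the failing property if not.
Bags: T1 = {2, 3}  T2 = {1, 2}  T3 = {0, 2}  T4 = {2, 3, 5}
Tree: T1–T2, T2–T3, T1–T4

No — vertex 4 appears in no bag.

A tree decomposition must satisfy three properties: every vertex lies in some bag; for every edge, both endpoints lie together in some bag; and for every vertex, the bags containing it form a connected subtree. Here vertex 4 appears in no bag, so the decomposition is invalid.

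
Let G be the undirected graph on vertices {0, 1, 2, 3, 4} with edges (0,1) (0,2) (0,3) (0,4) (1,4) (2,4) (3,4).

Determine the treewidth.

2

A width-2 tree decomposition is:
Bags: B1 = {0, 3, 4}  B2 = {0, 1, 4}  B3 = {0, 2, 4}
Tree: B1–B2, B1–B3
Every bag has size at most 3, so the width is 3 − 1 = 2 and tw(G) ≤ 2. On the other hand G contains the 3-clique {0, 1, 4}. A clique must lie in a single bag of any decomposition, so no decomposition can have width below 2. Combining the bounds, tw(G) = 2.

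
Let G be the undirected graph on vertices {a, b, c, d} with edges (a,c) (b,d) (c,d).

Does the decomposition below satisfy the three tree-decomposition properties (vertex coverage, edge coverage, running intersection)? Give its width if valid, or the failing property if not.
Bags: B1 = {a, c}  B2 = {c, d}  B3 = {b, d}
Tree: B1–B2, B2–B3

Every vertex of G appears in some bag (union = {a, b, c, d}); every edge is covered by a bag; and for each vertex v the set of bags containing v is connected in the bag tree. The decomposition is therefore valid. The largest bag has 2 vertices, so the width is 1.

Yes; width 1.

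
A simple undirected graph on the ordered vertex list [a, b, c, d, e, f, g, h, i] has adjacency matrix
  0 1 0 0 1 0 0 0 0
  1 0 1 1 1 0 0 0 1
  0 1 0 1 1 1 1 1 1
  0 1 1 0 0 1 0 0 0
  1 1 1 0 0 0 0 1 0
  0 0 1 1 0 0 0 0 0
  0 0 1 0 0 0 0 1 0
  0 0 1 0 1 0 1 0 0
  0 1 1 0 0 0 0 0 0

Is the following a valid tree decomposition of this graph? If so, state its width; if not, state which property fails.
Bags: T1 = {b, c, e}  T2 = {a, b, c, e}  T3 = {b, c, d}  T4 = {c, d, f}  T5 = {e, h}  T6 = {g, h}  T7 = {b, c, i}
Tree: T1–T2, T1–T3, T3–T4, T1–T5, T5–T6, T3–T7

No — edge (c,h) lies in no bag.

A tree decomposition must satisfy three properties: every vertex lies in some bag; for every edge, both endpoints lie together in some bag; and for every vertex, the bags containing it form a connected subtree. Here edge (c,h) lies in no bag, so the decomposition is invalid.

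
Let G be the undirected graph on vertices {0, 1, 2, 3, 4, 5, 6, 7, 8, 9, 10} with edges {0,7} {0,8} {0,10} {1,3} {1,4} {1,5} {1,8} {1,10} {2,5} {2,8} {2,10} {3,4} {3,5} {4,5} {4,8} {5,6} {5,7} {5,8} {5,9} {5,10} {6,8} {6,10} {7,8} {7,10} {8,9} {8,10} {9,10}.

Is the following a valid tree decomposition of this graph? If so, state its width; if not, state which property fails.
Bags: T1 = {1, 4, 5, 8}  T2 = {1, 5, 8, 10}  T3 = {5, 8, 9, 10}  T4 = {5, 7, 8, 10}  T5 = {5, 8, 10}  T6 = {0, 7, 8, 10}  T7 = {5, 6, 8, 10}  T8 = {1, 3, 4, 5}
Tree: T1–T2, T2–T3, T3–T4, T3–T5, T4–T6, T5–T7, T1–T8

No — vertex 2 appears in no bag.

A tree decomposition must satisfy three properties: every vertex lies in some bag; for every edge, both endpoints lie together in some bag; and for every vertex, the bags containing it form a connected subtree. Here vertex 2 appears in no bag, so the decomposition is invalid.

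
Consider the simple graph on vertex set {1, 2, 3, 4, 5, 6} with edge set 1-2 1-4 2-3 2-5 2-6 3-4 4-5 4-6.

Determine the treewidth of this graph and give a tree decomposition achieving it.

The largest bag has 3 vertices, giving width 2; this decomposition certifies tw(G) ≤ 2. For the lower bound, G contains the cycle 3–4–1–2–3, so G is not a forest; only forests have treewidth ≤ 1, hence tw(G) ≥ 2. The upper and lower bounds meet at 2, so that is the treewidth.

Treewidth 2.
One optimal decomposition is:
Bags: B1 = {2, 3, 4}  B2 = {1, 2, 4}  B3 = {2, 4, 6}  B4 = {2, 4, 5}
Tree: B1–B2, B2–B3, B3–B4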